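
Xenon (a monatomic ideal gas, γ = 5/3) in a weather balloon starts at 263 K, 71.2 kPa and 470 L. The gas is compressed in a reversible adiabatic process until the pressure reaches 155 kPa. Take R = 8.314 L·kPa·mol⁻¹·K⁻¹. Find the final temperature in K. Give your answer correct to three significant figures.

T₂ ≈ 359 K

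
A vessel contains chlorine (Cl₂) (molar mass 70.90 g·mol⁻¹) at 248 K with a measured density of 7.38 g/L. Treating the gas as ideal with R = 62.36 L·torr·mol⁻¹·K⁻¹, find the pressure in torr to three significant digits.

ρ = PM/(RT) ⇒ P = ρRT/M = (7.38 × 62.36 × 248.0) / 70.90

P ≈ 1.61e+03 torr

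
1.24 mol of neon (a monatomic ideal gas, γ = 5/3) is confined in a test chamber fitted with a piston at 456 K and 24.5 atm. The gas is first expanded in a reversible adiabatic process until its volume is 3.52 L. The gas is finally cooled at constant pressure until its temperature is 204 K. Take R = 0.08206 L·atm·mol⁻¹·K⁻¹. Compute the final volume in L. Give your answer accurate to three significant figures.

V₃ ≈ 2.38 L

From PV = nRT: V₁ = nRT₁/P₁ = 1.894 L.
Adiabatic (γ = 5/3), T V^(γ−1) and P V^γ constant: T₂ = T₁·(V₁/V₂)^(γ−1) = 301.7 K; P₂ = P₁·(V₁/V₂)^γ = 8.720 atm.
P constant ⇒ V ∝ T: P₃ = P₂; V₃ = V₂·(T₃/T₂) = 2.381 L.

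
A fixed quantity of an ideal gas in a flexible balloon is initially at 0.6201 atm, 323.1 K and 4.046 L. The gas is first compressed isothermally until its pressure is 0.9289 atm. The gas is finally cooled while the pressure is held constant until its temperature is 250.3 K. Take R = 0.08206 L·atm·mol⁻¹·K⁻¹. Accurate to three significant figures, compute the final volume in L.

T constant ⇒ Boyle's law P V = const: T₂ = T₁; V₂ = V₁·(P₁/P₂) = 2.701 L.
P constant ⇒ V ∝ T: P₃ = P₂; V₃ = V₂·(T₃/T₂) = 2.092 L.

V₃ ≈ 2.09 L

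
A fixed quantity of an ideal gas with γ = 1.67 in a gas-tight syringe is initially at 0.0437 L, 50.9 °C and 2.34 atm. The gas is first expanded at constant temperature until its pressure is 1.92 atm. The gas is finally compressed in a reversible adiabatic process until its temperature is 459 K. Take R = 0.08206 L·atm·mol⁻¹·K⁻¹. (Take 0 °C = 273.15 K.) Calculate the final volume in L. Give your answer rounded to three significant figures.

Convert: T₁ = 324.0 K.
T constant ⇒ Boyle's law P V = const: T₂ = T₁; V₂ = V₁·(P₁/P₂) = 0.05326 L.
Reversible adiabatic, γ = 1.67: P₃ = P₂·(T₃/T₂)^(γ/(γ−1)) = 4.573 atm; V₃ = V₂·(T₂/T₃)^(1/(γ−1)) = 0.03168 L.

V₃ ≈ 0.0317 L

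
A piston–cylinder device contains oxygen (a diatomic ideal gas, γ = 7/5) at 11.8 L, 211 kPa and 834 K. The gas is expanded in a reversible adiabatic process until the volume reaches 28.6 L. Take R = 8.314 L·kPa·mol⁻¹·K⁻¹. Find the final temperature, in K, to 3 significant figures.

T₂ ≈ 585 K

Adiabatic (γ = 7/5), T V^(γ−1) and P V^γ constant: T₂ = T₁·(V₁/V₂)^(γ−1) = 585.3 K; P₂ = P₁·(V₁/V₂)^γ = 61.09 kPa.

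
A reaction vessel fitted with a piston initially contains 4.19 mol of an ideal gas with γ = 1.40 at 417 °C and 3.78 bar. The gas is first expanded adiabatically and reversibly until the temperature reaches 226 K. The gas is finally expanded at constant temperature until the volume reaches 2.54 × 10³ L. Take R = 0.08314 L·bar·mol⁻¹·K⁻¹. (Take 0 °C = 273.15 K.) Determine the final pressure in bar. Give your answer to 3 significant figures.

P₃ ≈ 0.0310 bar

Convert: T₁ = 690.1 K.
From PV = nRT: V₁ = nRT₁/P₁ = 63.60 L.
Reversible adiabatic, γ = 1.40: P₂ = P₁·(T₂/T₁)^(γ/(γ−1)) = 0.07596 bar; V₂ = V₁·(T₁/T₂)^(1/(γ−1)) = 1036 L.
T constant ⇒ Boyle's law P V = const: T₃ = T₂; P₃ = P₂·(V₂/V₃) = 0.03100 bar.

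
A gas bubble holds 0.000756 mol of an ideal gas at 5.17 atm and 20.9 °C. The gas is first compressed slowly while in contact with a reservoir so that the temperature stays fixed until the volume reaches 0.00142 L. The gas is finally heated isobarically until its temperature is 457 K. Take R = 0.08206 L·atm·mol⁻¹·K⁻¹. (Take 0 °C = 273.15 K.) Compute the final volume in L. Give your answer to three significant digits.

Convert: T₁ = 294.0 K.
From PV = nRT: V₁ = nRT₁/P₁ = 0.003528 L.
T constant ⇒ Boyle's law P V = const: T₂ = T₁; P₂ = P₁·(V₁/V₂) = 12.85 atm.
P constant ⇒ V ∝ T: P₃ = P₂; V₃ = V₂·(T₃/T₂) = 0.002207 L.

V₃ ≈ 0.00221 L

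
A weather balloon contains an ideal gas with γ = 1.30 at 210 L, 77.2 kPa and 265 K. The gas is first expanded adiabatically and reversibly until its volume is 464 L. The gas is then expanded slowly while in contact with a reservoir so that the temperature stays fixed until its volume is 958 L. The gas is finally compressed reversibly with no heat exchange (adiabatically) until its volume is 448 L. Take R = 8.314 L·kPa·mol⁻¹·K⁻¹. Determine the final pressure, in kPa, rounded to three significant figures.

Adiabatic (γ = 1.30), T V^(γ−1) and P V^γ constant: T₂ = T₁·(V₁/V₂)^(γ−1) = 208.9 K; P₂ = P₁·(V₁/V₂)^γ = 27.54 kPa.
T constant ⇒ Boyle's law P V = const: T₃ = T₂; P₃ = P₂·(V₂/V₃) = 13.34 kPa.
Adiabatic (γ = 1.30), T V^(γ−1) and P V^γ constant: T₄ = T₃·(V₃/V₄)^(γ−1) = 262.4 K; P₄ = P₃·(V₃/V₄)^γ = 35.83 kPa.

P₄ ≈ 35.8 kPa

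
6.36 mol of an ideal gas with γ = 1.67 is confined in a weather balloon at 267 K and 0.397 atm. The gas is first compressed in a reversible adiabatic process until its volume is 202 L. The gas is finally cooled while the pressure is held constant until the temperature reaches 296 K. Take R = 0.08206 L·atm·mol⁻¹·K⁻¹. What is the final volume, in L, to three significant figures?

V₃ ≈ 155 L

From PV = nRT: V₁ = nRT₁/P₁ = 351.0 L.
Adiabatic (γ = 1.67), T V^(γ−1) and P V^γ constant: T₂ = T₁·(V₁/V₂)^(γ−1) = 386.6 K; P₂ = P₁·(V₁/V₂)^γ = 0.9989 atm.
Isobaric, so V/T is constant: P₃ = P₂; V₃ = V₂·(T₃/T₂) = 154.7 L.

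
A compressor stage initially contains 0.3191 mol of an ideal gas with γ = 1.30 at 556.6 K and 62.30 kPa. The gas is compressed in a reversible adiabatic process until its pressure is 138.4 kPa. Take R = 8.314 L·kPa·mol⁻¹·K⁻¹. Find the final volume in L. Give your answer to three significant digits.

V₂ ≈ 12.8 L

From PV = nRT: V₁ = nRT₁/P₁ = 23.70 L.
Reversible adiabatic, γ = 1.30: T₂ = T₁·(P₂/P₁)^((γ−1)/γ) = 669.2 K; V₂ = V₁·(P₁/P₂)^(1/γ) = 12.83 L.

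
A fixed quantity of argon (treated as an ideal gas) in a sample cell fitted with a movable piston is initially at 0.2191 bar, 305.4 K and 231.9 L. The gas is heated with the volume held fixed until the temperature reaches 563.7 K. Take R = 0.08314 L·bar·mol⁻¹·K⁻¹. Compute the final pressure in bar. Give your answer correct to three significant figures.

P₂ ≈ 0.404 bar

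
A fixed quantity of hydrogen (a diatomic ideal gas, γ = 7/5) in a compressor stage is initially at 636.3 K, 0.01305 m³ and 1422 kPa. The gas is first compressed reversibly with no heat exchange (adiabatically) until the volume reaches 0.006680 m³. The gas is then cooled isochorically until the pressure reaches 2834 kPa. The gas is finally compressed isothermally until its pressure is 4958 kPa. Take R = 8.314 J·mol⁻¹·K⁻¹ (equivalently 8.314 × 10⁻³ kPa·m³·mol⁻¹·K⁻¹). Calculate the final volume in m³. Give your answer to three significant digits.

Reversible adiabatic, γ = 7/5: T₂ = T₁·(V₁/V₂)^(γ−1) = 831.8 K; P₂ = P₁·(V₁/V₂)^γ = 3631 kPa.
Isochoric, so P/T is constant: V₃ = V₂; T₃ = T₂·(P₃/P₂) = 649.1 K.
Isothermal, so P V is constant: T₄ = T₃; V₄ = V₃·(P₃/P₄) = 0.003818 m³.

V₄ ≈ 0.00382 m³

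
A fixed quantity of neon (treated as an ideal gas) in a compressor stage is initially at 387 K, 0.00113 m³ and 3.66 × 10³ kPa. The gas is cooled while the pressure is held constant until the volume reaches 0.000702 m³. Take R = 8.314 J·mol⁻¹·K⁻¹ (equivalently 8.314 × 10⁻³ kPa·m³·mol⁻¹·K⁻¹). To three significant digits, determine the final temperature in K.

T₂ ≈ 240 K

P constant ⇒ V ∝ T: P₂ = P₁; T₂ = T₁·(V₂/V₁) = 240.4 K.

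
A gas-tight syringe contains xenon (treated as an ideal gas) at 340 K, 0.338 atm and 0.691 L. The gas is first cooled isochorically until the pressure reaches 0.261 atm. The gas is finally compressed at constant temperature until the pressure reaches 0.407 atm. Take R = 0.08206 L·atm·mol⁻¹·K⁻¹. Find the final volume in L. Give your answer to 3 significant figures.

V₃ ≈ 0.443 L

Isochoric, so P/T is constant: V₂ = V₁; T₂ = T₁·(P₂/P₁) = 262.5 K.
Isothermal, so P V is constant: T₃ = T₂; V₃ = V₂·(P₂/P₃) = 0.4431 L.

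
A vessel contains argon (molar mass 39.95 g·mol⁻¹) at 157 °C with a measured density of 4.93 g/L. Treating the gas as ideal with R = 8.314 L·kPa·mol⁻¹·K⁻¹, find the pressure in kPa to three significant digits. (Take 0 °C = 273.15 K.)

ρ = PM/(RT) ⇒ P = ρRT/M = (4.93 × 8.314 × 430.1) / 39.95

P ≈ 441 kPa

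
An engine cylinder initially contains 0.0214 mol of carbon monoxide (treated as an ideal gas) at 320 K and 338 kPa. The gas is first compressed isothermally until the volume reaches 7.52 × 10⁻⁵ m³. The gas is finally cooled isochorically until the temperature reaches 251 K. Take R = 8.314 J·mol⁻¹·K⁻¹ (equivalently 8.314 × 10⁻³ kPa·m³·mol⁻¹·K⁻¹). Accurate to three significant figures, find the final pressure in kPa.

From PV = nRT: V₁ = nRT₁/P₁ = 0.0001684 m³.
Isothermal, so P V is constant: T₂ = T₁; P₂ = P₁·(V₁/V₂) = 757.1 kPa.
Isochoric, so P/T is constant: V₃ = V₂; P₃ = P₂·(T₃/T₂) = 593.9 kPa.

P₃ ≈ 594 kPa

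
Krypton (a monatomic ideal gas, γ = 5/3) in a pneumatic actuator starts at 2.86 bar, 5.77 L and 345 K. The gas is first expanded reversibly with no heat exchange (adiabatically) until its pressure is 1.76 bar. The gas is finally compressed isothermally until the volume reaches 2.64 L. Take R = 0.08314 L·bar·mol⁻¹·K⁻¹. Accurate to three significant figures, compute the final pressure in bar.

Adiabatic (γ = 5/3), T V^(γ−1) and P V^γ constant: T₂ = T₁·(P₂/P₁)^((γ−1)/γ) = 284.1 K; V₂ = V₁·(P₁/P₂)^(1/γ) = 7.721 L.
T constant ⇒ Boyle's law P V = const: T₃ = T₂; P₃ = P₂·(V₂/V₃) = 5.148 bar.

P₃ ≈ 5.15 bar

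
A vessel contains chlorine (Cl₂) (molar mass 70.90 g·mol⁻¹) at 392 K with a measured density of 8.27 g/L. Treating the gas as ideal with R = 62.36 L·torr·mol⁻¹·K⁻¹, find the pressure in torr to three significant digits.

P ≈ 2.85e+03 torr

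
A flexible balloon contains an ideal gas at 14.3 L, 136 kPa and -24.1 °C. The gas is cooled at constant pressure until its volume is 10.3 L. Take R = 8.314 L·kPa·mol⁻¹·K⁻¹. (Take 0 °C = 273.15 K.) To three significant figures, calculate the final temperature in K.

Convert: T₁ = 249.0 K.
Isobaric, so V/T is constant: P₂ = P₁; T₂ = T₁·(V₂/V₁) = 179.4 K.

T₂ ≈ 179 K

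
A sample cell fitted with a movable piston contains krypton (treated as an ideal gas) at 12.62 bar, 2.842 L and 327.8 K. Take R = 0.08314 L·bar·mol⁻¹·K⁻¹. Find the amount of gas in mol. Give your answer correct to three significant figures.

PV = nRT ⇒ n = PV/(RT) = (12.62 × 2.842) / (0.08314 × 327.8)

n ≈ 1.32 mol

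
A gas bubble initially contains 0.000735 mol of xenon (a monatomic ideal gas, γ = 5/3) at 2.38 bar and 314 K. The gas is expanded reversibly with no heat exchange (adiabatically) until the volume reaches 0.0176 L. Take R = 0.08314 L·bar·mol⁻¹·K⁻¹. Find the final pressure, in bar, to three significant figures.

P₂ ≈ 0.648 bar

From PV = nRT: V₁ = nRT₁/P₁ = 0.008062 L.
Adiabatic (γ = 5/3), T V^(γ−1) and P V^γ constant: T₂ = T₁·(V₁/V₂)^(γ−1) = 186.6 K; P₂ = P₁·(V₁/V₂)^γ = 0.6478 bar.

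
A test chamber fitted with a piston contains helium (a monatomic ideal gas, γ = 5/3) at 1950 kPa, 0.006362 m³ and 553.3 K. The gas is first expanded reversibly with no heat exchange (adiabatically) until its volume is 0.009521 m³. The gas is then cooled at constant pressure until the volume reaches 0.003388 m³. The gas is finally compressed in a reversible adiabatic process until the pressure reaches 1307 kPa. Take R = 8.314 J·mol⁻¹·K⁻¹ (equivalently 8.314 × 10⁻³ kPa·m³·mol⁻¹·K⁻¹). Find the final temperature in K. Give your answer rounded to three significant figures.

T₄ ≈ 168 K

Adiabatic (γ = 5/3), T V^(γ−1) and P V^γ constant: T₂ = T₁·(V₁/V₂)^(γ−1) = 422.9 K; P₂ = P₁·(V₁/V₂)^γ = 995.9 kPa.
Isobaric, so V/T is constant: P₃ = P₂; T₃ = T₂·(V₃/V₂) = 150.5 K.
Reversible adiabatic, γ = 5/3: T₄ = T₃·(P₄/P₃)^((γ−1)/γ) = 167.8 K; V₄ = V₃·(P₃/P₄)^(1/γ) = 0.002878 m³.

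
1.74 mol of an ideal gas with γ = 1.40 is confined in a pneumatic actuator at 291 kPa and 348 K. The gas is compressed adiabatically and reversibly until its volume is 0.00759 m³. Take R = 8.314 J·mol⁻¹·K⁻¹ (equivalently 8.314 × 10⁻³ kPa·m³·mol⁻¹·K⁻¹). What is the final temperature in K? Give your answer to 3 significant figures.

From PV = nRT: V₁ = nRT₁/P₁ = 0.01730 m³.
Reversible adiabatic, γ = 1.40: T₂ = T₁·(V₁/V₂)^(γ−1) = 483.8 K; P₂ = P₁·(V₁/V₂)^γ = 922.2 kPa.

T₂ ≈ 484 K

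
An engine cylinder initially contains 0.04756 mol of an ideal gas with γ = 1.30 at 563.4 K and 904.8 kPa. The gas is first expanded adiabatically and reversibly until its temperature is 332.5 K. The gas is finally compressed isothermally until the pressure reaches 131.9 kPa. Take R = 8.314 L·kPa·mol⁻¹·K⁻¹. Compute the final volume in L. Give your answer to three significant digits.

V₃ ≈ 0.997 L

From PV = nRT: V₁ = nRT₁/P₁ = 0.2462 L.
Reversible adiabatic, γ = 1.30: P₂ = P₁·(T₂/T₁)^(γ/(γ−1)) = 92.07 kPa; V₂ = V₁·(T₁/T₂)^(1/(γ−1)) = 1.428 L.
Isothermal, so P V is constant: T₃ = T₂; V₃ = V₂·(P₂/P₃) = 0.9968 L.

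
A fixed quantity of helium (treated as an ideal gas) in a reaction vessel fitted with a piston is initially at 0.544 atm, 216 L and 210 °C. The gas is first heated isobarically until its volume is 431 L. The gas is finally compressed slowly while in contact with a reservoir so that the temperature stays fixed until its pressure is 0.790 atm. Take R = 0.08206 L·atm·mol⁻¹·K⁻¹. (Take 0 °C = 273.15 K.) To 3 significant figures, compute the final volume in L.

V₃ ≈ 297 L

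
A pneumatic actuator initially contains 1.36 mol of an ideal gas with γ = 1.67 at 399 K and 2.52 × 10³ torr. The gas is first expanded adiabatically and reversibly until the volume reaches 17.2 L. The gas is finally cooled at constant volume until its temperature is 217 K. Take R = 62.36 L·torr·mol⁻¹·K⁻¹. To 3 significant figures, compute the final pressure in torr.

P₃ ≈ 1.07e+03 torr

From PV = nRT: V₁ = nRT₁/P₁ = 13.43 L.
Reversible adiabatic, γ = 1.67: T₂ = T₁·(V₁/V₂)^(γ−1) = 338.0 K; P₂ = P₁·(V₁/V₂)^γ = 1667 torr.
V constant ⇒ P ∝ T: V₃ = V₂; P₃ = P₂·(T₃/T₂) = 1070 torr.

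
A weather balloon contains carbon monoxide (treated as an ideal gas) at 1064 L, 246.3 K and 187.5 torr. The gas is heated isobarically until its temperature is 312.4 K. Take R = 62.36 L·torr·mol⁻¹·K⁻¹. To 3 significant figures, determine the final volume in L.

P constant ⇒ V ∝ T: P₂ = P₁; V₂ = V₁·(T₂/T₁) = 1350 L.

V₂ ≈ 1.35e+03 L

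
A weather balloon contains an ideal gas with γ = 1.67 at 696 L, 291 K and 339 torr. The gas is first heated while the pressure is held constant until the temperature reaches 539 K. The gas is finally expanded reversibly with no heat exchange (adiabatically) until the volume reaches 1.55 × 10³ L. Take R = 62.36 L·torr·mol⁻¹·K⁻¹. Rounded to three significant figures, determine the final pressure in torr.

Isobaric, so V/T is constant: P₂ = P₁; V₂ = V₁·(T₂/T₁) = 1289 L.
Adiabatic (γ = 1.67), T V^(γ−1) and P V^γ constant: T₃ = T₂·(V₂/V₃)^(γ−1) = 476.4 K; P₃ = P₂·(V₂/V₃)^γ = 249.2 torr.

P₃ ≈ 249 torr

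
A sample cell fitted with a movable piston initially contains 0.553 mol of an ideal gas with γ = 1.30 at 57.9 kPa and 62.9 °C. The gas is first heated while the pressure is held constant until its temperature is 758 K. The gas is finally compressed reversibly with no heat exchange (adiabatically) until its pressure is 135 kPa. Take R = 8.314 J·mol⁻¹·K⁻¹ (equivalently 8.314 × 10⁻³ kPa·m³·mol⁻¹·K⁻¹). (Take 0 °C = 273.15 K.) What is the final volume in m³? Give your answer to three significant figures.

V₃ ≈ 0.0314 m³

Convert: T₁ = 336.0 K.
From PV = nRT: V₁ = nRT₁/P₁ = 0.02668 m³.
P constant ⇒ V ∝ T: P₂ = P₁; V₂ = V₁·(T₂/T₁) = 0.06019 m³.
Reversible adiabatic, γ = 1.30: T₃ = T₂·(P₃/P₂)^((γ−1)/γ) = 921.5 K; V₃ = V₂·(P₂/P₃)^(1/γ) = 0.03138 m³.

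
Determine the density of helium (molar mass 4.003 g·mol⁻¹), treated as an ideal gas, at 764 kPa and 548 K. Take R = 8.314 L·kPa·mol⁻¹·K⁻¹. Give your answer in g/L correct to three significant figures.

ρ = PM/(RT) = (764 × 4.003) / (8.314 × 548.0)

ρ ≈ 0.671 g/L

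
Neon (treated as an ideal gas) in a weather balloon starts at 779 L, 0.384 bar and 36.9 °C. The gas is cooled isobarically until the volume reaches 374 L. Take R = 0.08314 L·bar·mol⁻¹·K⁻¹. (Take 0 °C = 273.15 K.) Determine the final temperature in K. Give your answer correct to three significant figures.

T₂ ≈ 149 K

Convert: T₁ = 310.0 K.
P constant ⇒ V ∝ T: P₂ = P₁; T₂ = T₁·(V₂/V₁) = 148.9 K.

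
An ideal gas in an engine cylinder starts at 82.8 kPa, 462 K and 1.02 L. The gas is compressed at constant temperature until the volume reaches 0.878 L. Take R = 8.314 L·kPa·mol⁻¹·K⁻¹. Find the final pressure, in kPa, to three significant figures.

T constant ⇒ Boyle's law P V = const: T₂ = T₁; P₂ = P₁·(V₁/V₂) = 96.19 kPa.

P₂ ≈ 96.2 kPa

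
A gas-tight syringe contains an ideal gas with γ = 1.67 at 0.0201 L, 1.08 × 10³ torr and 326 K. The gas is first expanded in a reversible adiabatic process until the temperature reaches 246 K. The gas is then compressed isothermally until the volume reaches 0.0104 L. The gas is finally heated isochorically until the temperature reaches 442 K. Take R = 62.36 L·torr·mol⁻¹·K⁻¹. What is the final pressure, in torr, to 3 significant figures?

Reversible adiabatic, γ = 1.67: P₂ = P₁·(T₂/T₁)^(γ/(γ−1)) = 535.3 torr; V₂ = V₁·(T₁/T₂)^(1/(γ−1)) = 0.03060 L.
Isothermal, so P V is constant: T₃ = T₂; P₃ = P₂·(V₂/V₃) = 1575 torr.
Isochoric, so P/T is constant: V₄ = V₃; P₄ = P₃·(T₄/T₃) = 2830 torr.

P₄ ≈ 2.83e+03 torr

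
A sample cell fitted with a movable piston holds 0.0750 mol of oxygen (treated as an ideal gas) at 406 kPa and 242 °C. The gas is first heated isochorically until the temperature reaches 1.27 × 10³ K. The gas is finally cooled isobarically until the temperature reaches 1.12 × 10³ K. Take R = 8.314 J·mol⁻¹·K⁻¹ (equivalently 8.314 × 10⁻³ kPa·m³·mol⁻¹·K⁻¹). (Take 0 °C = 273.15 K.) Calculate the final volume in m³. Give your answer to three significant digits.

Convert: T₁ = 515.1 K.
From PV = nRT: V₁ = nRT₁/P₁ = 0.0007912 m³.
Isochoric, so P/T is constant: V₂ = V₁; P₂ = P₁·(T₂/T₁) = 1001 kPa.
Isobaric, so V/T is constant: P₃ = P₂; V₃ = V₂·(T₃/T₂) = 0.0006977 m³.

V₃ ≈ 0.000698 m³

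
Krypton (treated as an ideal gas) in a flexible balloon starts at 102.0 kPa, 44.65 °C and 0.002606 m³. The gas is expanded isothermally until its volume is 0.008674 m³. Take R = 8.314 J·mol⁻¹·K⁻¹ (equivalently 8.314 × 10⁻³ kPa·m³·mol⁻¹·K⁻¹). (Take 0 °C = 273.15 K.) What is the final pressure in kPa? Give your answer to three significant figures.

P₂ ≈ 30.6 kPa

Convert: T₁ = 317.8 K.
Isothermal, so P V is constant: T₂ = T₁; P₂ = P₁·(V₁/V₂) = 30.64 kPa.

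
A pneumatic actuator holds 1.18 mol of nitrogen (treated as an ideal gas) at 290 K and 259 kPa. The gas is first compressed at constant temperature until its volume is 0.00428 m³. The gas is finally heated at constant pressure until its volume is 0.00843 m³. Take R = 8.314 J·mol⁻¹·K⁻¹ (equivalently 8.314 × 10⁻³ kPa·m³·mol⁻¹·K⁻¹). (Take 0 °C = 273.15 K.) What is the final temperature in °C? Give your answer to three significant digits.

T₃ ≈ 298 °C

From PV = nRT: V₁ = nRT₁/P₁ = 0.01098 m³.
Isothermal, so P V is constant: T₂ = T₁; P₂ = P₁·(V₁/V₂) = 664.7 kPa.
Isobaric, so V/T is constant: P₃ = P₂; T₃ = T₂·(V₃/V₂) = 571.2 K.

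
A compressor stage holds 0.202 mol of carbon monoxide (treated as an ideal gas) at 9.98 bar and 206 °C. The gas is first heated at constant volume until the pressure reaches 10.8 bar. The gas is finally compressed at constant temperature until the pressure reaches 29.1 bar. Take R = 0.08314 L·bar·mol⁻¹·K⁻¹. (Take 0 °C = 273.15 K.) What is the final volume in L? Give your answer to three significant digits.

V₃ ≈ 0.299 L

Convert: T₁ = 479.1 K.
From PV = nRT: V₁ = nRT₁/P₁ = 0.8063 L.
Isochoric, so P/T is constant: V₂ = V₁; T₂ = T₁·(P₂/P₁) = 518.5 K.
Isothermal, so P V is constant: T₃ = T₂; V₃ = V₂·(P₂/P₃) = 0.2992 L.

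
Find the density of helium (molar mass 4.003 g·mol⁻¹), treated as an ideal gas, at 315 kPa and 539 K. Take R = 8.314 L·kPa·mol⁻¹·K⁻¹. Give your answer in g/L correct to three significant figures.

ρ ≈ 0.281 g/L

ρ = PM/(RT) = (315 × 4.003) / (8.314 × 539.0)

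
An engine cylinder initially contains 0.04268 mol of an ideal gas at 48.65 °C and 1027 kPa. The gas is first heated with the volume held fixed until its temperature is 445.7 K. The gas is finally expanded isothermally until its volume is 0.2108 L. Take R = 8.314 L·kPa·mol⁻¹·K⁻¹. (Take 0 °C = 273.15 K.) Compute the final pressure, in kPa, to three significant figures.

P₃ ≈ 750 kPa

Convert: T₁ = 321.8 K.
From PV = nRT: V₁ = nRT₁/P₁ = 0.1112 L.
Isochoric, so P/T is constant: V₂ = V₁; P₂ = P₁·(T₂/T₁) = 1422 kPa.
T constant ⇒ Boyle's law P V = const: T₃ = T₂; P₃ = P₂·(V₂/V₃) = 750.3 kPa.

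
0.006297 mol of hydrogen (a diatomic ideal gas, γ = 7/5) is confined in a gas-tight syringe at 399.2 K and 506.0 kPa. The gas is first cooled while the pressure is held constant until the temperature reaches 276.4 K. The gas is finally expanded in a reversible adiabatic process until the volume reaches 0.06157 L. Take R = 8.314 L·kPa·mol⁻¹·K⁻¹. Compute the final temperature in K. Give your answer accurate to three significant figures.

T₃ ≈ 203 K

From PV = nRT: V₁ = nRT₁/P₁ = 0.04130 L.
Isobaric, so V/T is constant: P₂ = P₁; V₂ = V₁·(T₂/T₁) = 0.02860 L.
Adiabatic (γ = 7/5), T V^(γ−1) and P V^γ constant: T₃ = T₂·(V₂/V₃)^(γ−1) = 203.4 K; P₃ = P₂·(V₂/V₃)^γ = 172.9 kPa.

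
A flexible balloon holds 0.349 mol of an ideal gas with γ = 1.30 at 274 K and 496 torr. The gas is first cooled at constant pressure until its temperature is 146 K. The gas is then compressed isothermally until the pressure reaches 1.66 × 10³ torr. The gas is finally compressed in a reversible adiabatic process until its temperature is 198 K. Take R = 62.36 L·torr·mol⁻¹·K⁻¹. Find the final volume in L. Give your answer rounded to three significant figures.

V₄ ≈ 0.693 L

From PV = nRT: V₁ = nRT₁/P₁ = 12.02 L.
P constant ⇒ V ∝ T: P₂ = P₁; V₂ = V₁·(T₂/T₁) = 6.406 L.
Isothermal, so P V is constant: T₃ = T₂; V₃ = V₂·(P₂/P₃) = 1.914 L.
Adiabatic (γ = 1.30), T V^(γ−1) and P V^γ constant: P₄ = P₃·(T₄/T₃)^(γ/(γ−1)) = 6215 torr; V₄ = V₃·(T₃/T₄)^(1/(γ−1)) = 0.6933 L.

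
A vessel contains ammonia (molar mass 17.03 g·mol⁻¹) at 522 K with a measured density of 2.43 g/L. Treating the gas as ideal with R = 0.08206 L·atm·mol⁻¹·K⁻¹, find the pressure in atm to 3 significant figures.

ρ = PM/(RT) ⇒ P = ρRT/M = (2.43 × 0.08206 × 522.0) / 17.03

P ≈ 6.11 atm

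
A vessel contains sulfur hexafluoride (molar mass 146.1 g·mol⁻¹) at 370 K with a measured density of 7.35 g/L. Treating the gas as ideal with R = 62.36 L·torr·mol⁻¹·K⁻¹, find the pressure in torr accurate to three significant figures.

P ≈ 1.16e+03 torr

ρ = PM/(RT) ⇒ P = ρRT/M = (7.35 × 62.36 × 370.0) / 146.1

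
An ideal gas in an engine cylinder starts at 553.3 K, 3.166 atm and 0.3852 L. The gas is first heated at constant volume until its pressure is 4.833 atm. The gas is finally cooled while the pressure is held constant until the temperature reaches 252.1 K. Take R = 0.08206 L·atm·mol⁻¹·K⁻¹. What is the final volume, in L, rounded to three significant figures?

V₃ ≈ 0.115 L

Isochoric, so P/T is constant: V₂ = V₁; T₂ = T₁·(P₂/P₁) = 844.6 K.
P constant ⇒ V ∝ T: P₃ = P₂; V₃ = V₂·(T₃/T₂) = 0.1150 L.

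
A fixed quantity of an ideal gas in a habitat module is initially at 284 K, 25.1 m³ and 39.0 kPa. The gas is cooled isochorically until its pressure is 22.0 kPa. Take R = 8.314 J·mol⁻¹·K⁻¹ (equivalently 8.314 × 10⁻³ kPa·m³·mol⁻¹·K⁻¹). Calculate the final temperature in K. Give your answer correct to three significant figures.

V constant ⇒ P ∝ T: V₂ = V₁; T₂ = T₁·(P₂/P₁) = 160.2 K.

T₂ ≈ 160 K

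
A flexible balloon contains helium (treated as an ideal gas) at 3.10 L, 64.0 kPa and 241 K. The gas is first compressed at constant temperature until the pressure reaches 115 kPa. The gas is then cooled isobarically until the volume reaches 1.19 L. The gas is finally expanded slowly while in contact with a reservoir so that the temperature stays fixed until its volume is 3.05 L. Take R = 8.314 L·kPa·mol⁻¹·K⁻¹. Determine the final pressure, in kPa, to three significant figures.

T constant ⇒ Boyle's law P V = const: T₂ = T₁; V₂ = V₁·(P₁/P₂) = 1.725 L.
P constant ⇒ V ∝ T: P₃ = P₂; T₃ = T₂·(V₃/V₂) = 166.2 K.
T constant ⇒ Boyle's law P V = const: T₄ = T₃; P₄ = P₃·(V₃/V₄) = 44.87 kPa.

P₄ ≈ 44.9 kPa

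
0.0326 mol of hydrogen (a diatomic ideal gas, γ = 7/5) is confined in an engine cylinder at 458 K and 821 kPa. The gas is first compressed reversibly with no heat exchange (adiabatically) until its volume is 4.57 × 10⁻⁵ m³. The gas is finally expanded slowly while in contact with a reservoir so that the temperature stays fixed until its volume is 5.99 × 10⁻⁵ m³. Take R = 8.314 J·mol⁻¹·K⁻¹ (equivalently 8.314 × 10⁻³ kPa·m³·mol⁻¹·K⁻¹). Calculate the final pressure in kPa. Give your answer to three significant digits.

From PV = nRT: V₁ = nRT₁/P₁ = 0.0001512 m³.
Adiabatic (γ = 7/5), T V^(γ−1) and P V^γ constant: T₂ = T₁·(V₁/V₂)^(γ−1) = 739.1 K; P₂ = P₁·(V₁/V₂)^γ = 4384 kPa.
Isothermal, so P V is constant: T₃ = T₂; P₃ = P₂·(V₂/V₃) = 3344 kPa.

P₃ ≈ 3.34e+03 kPa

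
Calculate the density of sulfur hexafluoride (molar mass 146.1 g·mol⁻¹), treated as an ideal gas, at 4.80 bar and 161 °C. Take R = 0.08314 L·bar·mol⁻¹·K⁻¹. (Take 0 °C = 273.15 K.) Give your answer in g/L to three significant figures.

ρ = PM/(RT) = (4.80 × 146.1) / (0.08314 × 434.1)

ρ ≈ 19.4 g/L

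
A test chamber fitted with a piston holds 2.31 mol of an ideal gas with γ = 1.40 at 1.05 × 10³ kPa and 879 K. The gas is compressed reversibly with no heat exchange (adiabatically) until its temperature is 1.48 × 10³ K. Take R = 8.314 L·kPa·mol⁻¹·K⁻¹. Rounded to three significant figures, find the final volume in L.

From PV = nRT: V₁ = nRT₁/P₁ = 16.08 L.
Adiabatic (γ = 1.40), T V^(γ−1) and P V^γ constant: P₂ = P₁·(T₂/T₁)^(γ/(γ−1)) = 6503 kPa; V₂ = V₁·(T₁/T₂)^(1/(γ−1)) = 4.371 L.

V₂ ≈ 4.37 L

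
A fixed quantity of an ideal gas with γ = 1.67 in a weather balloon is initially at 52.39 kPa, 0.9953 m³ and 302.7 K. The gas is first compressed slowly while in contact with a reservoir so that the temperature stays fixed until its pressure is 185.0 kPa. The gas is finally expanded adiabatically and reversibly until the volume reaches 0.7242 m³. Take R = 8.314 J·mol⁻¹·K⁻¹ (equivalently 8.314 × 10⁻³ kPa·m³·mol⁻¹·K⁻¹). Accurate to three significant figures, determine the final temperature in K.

T₃ ≈ 161 K

T constant ⇒ Boyle's law P V = const: T₂ = T₁; V₂ = V₁·(P₁/P₂) = 0.2819 m³.
Reversible adiabatic, γ = 1.67: T₃ = T₂·(V₂/V₃)^(γ−1) = 160.9 K; P₃ = P₂·(V₂/V₃)^γ = 38.26 kPa.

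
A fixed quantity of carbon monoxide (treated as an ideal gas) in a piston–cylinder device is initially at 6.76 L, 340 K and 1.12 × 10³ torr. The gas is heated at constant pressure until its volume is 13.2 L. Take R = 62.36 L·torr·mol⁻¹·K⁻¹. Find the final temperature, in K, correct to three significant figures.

T₂ ≈ 664 K

P constant ⇒ V ∝ T: P₂ = P₁; T₂ = T₁·(V₂/V₁) = 663.9 K.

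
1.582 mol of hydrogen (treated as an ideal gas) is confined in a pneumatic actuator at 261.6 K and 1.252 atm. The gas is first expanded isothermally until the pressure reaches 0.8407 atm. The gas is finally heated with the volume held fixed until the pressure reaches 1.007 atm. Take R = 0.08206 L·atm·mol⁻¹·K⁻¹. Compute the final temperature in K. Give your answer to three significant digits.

From PV = nRT: V₁ = nRT₁/P₁ = 27.13 L.
T constant ⇒ Boyle's law P V = const: T₂ = T₁; V₂ = V₁·(P₁/P₂) = 40.40 L.
V constant ⇒ P ∝ T: V₃ = V₂; T₃ = T₂·(P₃/P₂) = 313.3 K.

T₃ ≈ 313 K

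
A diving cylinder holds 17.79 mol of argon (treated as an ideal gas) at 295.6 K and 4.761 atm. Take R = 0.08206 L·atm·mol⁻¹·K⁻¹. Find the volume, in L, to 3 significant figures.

PV = nRT ⇒ V = nRT/P = (17.79 × 0.08206 × 295.6) / 4.761

V ≈ 90.6 L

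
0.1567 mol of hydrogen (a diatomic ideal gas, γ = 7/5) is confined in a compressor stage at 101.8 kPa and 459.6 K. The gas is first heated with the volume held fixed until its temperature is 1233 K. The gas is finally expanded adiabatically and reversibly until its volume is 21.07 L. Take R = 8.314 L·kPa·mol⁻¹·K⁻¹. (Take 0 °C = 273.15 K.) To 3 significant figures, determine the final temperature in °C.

T₃ ≈ 467 °C

From PV = nRT: V₁ = nRT₁/P₁ = 5.882 L.
V constant ⇒ P ∝ T: V₂ = V₁; P₂ = P₁·(T₂/T₁) = 273.1 kPa.
Adiabatic (γ = 7/5), T V^(γ−1) and P V^γ constant: T₃ = T₂·(V₂/V₃)^(γ−1) = 740.1 K; P₃ = P₂·(V₂/V₃)^γ = 45.76 kPa.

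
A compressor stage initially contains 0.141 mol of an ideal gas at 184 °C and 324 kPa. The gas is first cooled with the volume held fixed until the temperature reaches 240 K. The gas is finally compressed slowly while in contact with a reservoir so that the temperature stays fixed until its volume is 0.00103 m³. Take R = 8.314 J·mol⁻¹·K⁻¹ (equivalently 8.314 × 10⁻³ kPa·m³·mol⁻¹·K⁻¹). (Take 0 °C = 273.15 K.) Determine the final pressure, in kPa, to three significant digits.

Convert: T₁ = 457.1 K.
From PV = nRT: V₁ = nRT₁/P₁ = 0.001654 m³.
Isochoric, so P/T is constant: V₂ = V₁; P₂ = P₁·(T₂/T₁) = 170.1 kPa.
T constant ⇒ Boyle's law P V = const: T₃ = T₂; P₃ = P₂·(V₂/V₃) = 273.2 kPa.

P₃ ≈ 273 kPa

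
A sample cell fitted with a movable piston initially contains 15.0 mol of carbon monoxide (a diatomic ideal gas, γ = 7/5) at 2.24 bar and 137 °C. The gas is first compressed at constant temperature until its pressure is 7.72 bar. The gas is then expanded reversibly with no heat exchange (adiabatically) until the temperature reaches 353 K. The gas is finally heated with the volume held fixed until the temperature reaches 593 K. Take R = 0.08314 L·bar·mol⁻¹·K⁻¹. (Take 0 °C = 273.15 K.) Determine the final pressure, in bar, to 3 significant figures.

P₄ ≈ 7.67 bar

Convert: T₁ = 410.1 K.
From PV = nRT: V₁ = nRT₁/P₁ = 228.3 L.
T constant ⇒ Boyle's law P V = const: T₂ = T₁; V₂ = V₁·(P₁/P₂) = 66.26 L.
Reversible adiabatic, γ = 7/5: P₃ = P₂·(T₃/T₂)^(γ/(γ−1)) = 4.566 bar; V₃ = V₂·(T₂/T₃)^(1/(γ−1)) = 96.42 L.
Isochoric, so P/T is constant: V₄ = V₃; P₄ = P₃·(T₄/T₃) = 7.670 bar.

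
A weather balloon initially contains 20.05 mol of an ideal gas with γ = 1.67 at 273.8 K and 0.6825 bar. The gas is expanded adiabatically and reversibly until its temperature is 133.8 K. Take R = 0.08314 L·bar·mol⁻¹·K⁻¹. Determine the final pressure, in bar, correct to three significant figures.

From PV = nRT: V₁ = nRT₁/P₁ = 668.7 L.
Reversible adiabatic, γ = 1.67: P₂ = P₁·(T₂/T₁)^(γ/(γ−1)) = 0.1145 bar; V₂ = V₁·(T₁/T₂)^(1/(γ−1)) = 1947 L.

P₂ ≈ 0.115 bar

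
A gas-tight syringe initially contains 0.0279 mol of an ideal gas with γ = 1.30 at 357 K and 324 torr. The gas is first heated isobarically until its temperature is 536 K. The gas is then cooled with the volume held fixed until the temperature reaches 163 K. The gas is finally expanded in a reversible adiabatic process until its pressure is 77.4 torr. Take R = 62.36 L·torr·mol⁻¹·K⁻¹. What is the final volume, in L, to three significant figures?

V₄ ≈ 3.47 L

From PV = nRT: V₁ = nRT₁/P₁ = 1.917 L.
P constant ⇒ V ∝ T: P₂ = P₁; V₂ = V₁·(T₂/T₁) = 2.878 L.
V constant ⇒ P ∝ T: V₃ = V₂; P₃ = P₂·(T₃/T₂) = 98.53 torr.
Reversible adiabatic, γ = 1.30: T₄ = T₃·(P₄/P₃)^((γ−1)/γ) = 154.2 K; V₄ = V₃·(P₃/P₄)^(1/γ) = 3.466 L.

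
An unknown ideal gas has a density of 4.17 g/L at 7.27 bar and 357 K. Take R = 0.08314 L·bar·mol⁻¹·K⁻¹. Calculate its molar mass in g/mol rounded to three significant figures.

ρ = PM/(RT) ⇒ M = ρRT/P = (4.17 × 0.08314 × 357.0) / 7.27

M ≈ 17.0 g/mol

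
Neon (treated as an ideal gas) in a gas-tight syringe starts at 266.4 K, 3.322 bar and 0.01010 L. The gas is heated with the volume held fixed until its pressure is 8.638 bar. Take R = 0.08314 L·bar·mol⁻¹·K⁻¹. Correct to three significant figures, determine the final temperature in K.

V constant ⇒ P ∝ T: V₂ = V₁; T₂ = T₁·(P₂/P₁) = 692.7 K.

T₂ ≈ 693 K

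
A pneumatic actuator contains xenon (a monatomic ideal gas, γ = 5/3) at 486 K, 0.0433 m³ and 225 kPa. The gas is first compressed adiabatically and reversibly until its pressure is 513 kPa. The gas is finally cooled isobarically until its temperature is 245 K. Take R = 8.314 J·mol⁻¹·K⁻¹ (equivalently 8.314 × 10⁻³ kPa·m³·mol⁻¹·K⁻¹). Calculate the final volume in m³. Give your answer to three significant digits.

V₃ ≈ 0.00957 m³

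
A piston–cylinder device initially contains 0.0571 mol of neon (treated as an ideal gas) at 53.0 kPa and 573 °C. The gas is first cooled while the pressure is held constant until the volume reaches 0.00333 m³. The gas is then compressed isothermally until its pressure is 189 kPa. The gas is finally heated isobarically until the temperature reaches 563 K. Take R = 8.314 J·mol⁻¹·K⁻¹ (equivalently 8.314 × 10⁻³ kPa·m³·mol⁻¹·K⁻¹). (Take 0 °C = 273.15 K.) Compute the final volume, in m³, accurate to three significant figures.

V₄ ≈ 0.00141 m³

Convert: T₁ = 846.1 K.
From PV = nRT: V₁ = nRT₁/P₁ = 0.007579 m³.
Isobaric, so V/T is constant: P₂ = P₁; T₂ = T₁·(V₂/V₁) = 371.8 K.
Isothermal, so P V is constant: T₃ = T₂; V₃ = V₂·(P₂/P₃) = 0.0009338 m³.
Isobaric, so V/T is constant: P₄ = P₃; V₄ = V₃·(T₄/T₃) = 0.001414 m³.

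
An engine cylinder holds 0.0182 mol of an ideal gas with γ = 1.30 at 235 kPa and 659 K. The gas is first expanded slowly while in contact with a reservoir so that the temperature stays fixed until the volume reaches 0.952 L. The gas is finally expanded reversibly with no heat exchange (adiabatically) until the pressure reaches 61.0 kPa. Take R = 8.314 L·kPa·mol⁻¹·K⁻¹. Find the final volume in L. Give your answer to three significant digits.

From PV = nRT: V₁ = nRT₁/P₁ = 0.4243 L.
Isothermal, so P V is constant: T₂ = T₁; P₂ = P₁·(V₁/V₂) = 104.7 kPa.
Reversible adiabatic, γ = 1.30: T₃ = T₂·(P₃/P₂)^((γ−1)/γ) = 581.7 K; V₃ = V₂·(P₂/P₃)^(1/γ) = 1.443 L.

V₃ ≈ 1.44 L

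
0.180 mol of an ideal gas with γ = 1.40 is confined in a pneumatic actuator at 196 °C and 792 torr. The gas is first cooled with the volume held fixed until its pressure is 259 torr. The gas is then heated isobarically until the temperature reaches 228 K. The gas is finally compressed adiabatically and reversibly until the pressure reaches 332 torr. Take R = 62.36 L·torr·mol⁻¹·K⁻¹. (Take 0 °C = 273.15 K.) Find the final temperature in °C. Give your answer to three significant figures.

Convert: T₁ = 469.1 K.
From PV = nRT: V₁ = nRT₁/P₁ = 6.649 L.
Isochoric, so P/T is constant: V₂ = V₁; T₂ = T₁·(P₂/P₁) = 153.4 K.
P constant ⇒ V ∝ T: P₃ = P₂; V₃ = V₂·(T₃/T₂) = 9.881 L.
Reversible adiabatic, γ = 1.40: T₄ = T₃·(P₄/P₃)^((γ−1)/γ) = 244.8 K; V₄ = V₃·(P₃/P₄)^(1/γ) = 8.275 L.

T₄ ≈ -28.4 °C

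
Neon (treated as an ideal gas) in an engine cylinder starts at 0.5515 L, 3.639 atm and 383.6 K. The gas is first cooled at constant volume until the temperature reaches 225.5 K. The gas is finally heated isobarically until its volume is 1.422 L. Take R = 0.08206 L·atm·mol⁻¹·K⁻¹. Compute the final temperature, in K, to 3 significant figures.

T₃ ≈ 581 K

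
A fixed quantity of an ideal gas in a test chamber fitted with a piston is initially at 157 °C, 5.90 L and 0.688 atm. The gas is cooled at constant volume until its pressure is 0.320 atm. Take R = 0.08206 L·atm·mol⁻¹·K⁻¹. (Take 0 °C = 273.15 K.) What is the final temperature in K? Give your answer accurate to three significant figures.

T₂ ≈ 200 K

Convert: T₁ = 430.1 K.
Isochoric, so P/T is constant: V₂ = V₁; T₂ = T₁·(P₂/P₁) = 200.1 K.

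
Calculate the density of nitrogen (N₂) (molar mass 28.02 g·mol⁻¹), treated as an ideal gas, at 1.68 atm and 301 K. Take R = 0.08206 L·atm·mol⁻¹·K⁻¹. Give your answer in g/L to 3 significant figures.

ρ = PM/(RT) = (1.68 × 28.02) / (0.08206 × 301.0)

ρ ≈ 1.91 g/L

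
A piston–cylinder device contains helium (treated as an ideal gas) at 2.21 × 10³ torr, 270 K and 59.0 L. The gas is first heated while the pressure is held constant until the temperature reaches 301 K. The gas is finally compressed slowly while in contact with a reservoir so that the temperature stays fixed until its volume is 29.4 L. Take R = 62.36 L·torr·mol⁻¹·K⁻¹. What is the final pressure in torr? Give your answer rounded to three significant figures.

Isobaric, so V/T is constant: P₂ = P₁; V₂ = V₁·(T₂/T₁) = 65.77 L.
Isothermal, so P V is constant: T₃ = T₂; P₃ = P₂·(V₂/V₃) = 4944 torr.

P₃ ≈ 4.94e+03 torr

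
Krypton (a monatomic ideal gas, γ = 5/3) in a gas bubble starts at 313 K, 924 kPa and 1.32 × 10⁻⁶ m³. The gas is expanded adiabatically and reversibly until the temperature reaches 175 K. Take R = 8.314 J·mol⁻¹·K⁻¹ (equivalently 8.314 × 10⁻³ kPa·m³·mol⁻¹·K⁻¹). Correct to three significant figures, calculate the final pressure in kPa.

Adiabatic (γ = 5/3), T V^(γ−1) and P V^γ constant: P₂ = P₁·(T₂/T₁)^(γ/(γ−1)) = 216.0 kPa; V₂ = V₁·(T₁/T₂)^(1/(γ−1)) = 3.157e-06 m³.

P₂ ≈ 216 kPa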